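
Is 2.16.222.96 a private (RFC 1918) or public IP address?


RFC 1918 private ranges:
  10.0.0.0/8 (10.0.0.0 - 10.255.255.255)
  172.16.0.0/12 (172.16.0.0 - 172.31.255.255)
  192.168.0.0/16 (192.168.0.0 - 192.168.255.255)
Public (not in any RFC 1918 range)


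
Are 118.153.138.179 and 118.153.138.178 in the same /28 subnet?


Mask: 255.255.255.240
118.153.138.179 AND mask = 118.153.138.176
118.153.138.178 AND mask = 118.153.138.176
Yes, same subnet (118.153.138.176)


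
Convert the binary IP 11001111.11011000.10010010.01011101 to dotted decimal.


11001111 = 207
11011000 = 216
10010010 = 146
01011101 = 93
IP: 207.216.146.93


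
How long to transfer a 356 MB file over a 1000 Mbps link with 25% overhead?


Effective throughput = 1000 * (1 - 25/100) = 750 Mbps
File size in Mb = 356 * 8 = 2848 Mb
Time = 2848 / 750
Time = 3.7973 seconds


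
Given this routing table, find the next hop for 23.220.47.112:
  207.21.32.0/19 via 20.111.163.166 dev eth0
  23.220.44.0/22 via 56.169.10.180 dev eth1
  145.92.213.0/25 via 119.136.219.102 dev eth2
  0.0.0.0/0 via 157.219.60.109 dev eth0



Longest prefix match for 23.220.47.112:
  /19 207.21.32.0: no
  /22 23.220.44.0: MATCH
  /25 145.92.213.0: no
  /0 0.0.0.0: MATCH
Selected: next-hop 56.169.10.180 via eth1 (matched /22)


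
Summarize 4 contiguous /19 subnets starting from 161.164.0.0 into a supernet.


Original prefix: /19
Number of subnets: 4 = 2^2
New prefix = 19 - 2 = 17
Supernet: 161.164.0.0/17


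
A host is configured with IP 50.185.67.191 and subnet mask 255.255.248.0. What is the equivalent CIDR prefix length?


Binary: 11111111.11111111.11111000.00000000
Count leading 1s
Prefix: /21


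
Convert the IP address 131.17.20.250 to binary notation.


131 = 10000011
17 = 00010001
20 = 00010100
250 = 11111010
Binary: 10000011.00010001.00010100.11111010


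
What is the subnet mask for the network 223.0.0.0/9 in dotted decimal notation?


/9 means 9 network bits, 23 host bits
Binary: 11111111100000000000000000000000
Mask: 255.128.0.0


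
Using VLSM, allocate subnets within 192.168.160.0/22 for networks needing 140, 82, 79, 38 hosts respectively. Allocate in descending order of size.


140 hosts -> /24 (254 usable): 192.168.160.0/24
82 hosts -> /25 (126 usable): 192.168.161.0/25
79 hosts -> /25 (126 usable): 192.168.161.128/25
38 hosts -> /26 (62 usable): 192.168.162.0/26
Allocation: 192.168.160.0/24 (140 hosts, 254 usable); 192.168.161.0/25 (82 hosts, 126 usable); 192.168.161.128/25 (79 hosts, 126 usable); 192.168.162.0/26 (38 hosts, 62 usable)


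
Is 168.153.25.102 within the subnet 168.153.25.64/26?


Subnet network: 168.153.25.64
Test IP AND mask: 168.153.25.64
Yes, 168.153.25.102 is in 168.153.25.64/26


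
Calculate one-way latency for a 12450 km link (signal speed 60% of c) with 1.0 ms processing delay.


Speed = 0.6 * 3e5 km/s = 180000 km/s
Propagation delay = 12450 / 180000 = 0.0692 s = 69.1667 ms
Processing delay = 1.0 ms
Total one-way latency = 70.1667 ms


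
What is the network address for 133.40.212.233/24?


IP:   10000101.00101000.11010100.11101001
Mask: 11111111.11111111.11111111.00000000
AND operation:
Net:  10000101.00101000.11010100.00000000
Network: 133.40.212.0/24


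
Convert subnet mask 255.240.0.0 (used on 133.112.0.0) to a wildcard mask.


Subnet mask: 255.240.0.0
Wildcard = 255.255.255.255 - subnet mask
255 - 255 = 0
255 - 240 = 15
255 - 0 = 255
255 - 0 = 255
Wildcard: 0.15.255.255


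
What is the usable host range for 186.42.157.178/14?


Network: 186.40.0.0
Broadcast: 186.43.255.255
First usable = network + 1
Last usable = broadcast - 1
Range: 186.40.0.1 to 186.43.255.254


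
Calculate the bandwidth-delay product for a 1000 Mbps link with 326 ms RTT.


BDP = bandwidth * RTT
= 1000 Mbps * 326 ms
= 1000 * 1e6 * 326 / 1000 bits
= 326000000 bits
= 40750000 bytes
= 39794.9219 KB
BDP = 326000000 bits (40750000 bytes)


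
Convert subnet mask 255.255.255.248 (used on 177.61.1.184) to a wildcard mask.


Subnet mask: 255.255.255.248
Wildcard = 255.255.255.255 - subnet mask
255 - 255 = 0
255 - 255 = 0
255 - 255 = 0
255 - 248 = 7
Wildcard: 0.0.0.7


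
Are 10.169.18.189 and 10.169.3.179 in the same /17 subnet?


Mask: 255.255.128.0
10.169.18.189 AND mask = 10.169.0.0
10.169.3.179 AND mask = 10.169.0.0
Yes, same subnet (10.169.0.0)


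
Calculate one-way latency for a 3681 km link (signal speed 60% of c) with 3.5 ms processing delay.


Speed = 0.6 * 3e5 km/s = 180000 km/s
Propagation delay = 3681 / 180000 = 0.0204 s = 20.45 ms
Processing delay = 3.5 ms
Total one-way latency = 23.95 ms


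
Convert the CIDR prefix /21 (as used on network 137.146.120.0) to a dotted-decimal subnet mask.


/21 means 21 network bits, 11 host bits
Binary: 11111111111111111111100000000000
Mask: 255.255.248.0


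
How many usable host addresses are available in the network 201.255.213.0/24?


Host bits = 32 - 24 = 8
Total addresses = 2^8 = 256
Usable = total - 2 (network and broadcast)
Usable hosts: 254


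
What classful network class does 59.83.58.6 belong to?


First octet: 59
Binary: 00111011
0xxxxxxx -> Class A (1-126)
Class A, default mask 255.0.0.0 (/8)


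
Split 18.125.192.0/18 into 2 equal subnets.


New prefix = 18 + 1 = 19
Each subnet has 8192 addresses
  18.125.192.0/19
  18.125.224.0/19
Subnets: 18.125.192.0/19, 18.125.224.0/19


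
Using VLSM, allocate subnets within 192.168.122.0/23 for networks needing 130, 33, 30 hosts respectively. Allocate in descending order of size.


130 hosts -> /24 (254 usable): 192.168.122.0/24
33 hosts -> /26 (62 usable): 192.168.123.0/26
30 hosts -> /27 (30 usable): 192.168.123.64/27
Allocation: 192.168.122.0/24 (130 hosts, 254 usable); 192.168.123.0/26 (33 hosts, 62 usable); 192.168.123.64/27 (30 hosts, 30 usable)


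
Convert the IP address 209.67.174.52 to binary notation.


209 = 11010001
67 = 01000011
174 = 10101110
52 = 00110100
Binary: 11010001.01000011.10101110.00110100


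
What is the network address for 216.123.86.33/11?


IP:   11011000.01111011.01010110.00100001
Mask: 11111111.11100000.00000000.00000000
AND operation:
Net:  11011000.01100000.00000000.00000000
Network: 216.96.0.0/11


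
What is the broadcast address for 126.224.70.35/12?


Network: 126.224.0.0/12
Host bits = 20
Set all host bits to 1:
Broadcast: 126.239.255.255


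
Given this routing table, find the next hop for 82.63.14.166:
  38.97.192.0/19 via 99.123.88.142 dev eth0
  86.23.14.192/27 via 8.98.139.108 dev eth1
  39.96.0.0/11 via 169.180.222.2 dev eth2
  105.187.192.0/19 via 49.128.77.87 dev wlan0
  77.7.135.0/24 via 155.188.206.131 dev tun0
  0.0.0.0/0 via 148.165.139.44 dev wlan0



Longest prefix match for 82.63.14.166:
  /19 38.97.192.0: no
  /27 86.23.14.192: no
  /11 39.96.0.0: no
  /19 105.187.192.0: no
  /24 77.7.135.0: no
  /0 0.0.0.0: MATCH
Selected: next-hop 148.165.139.44 via wlan0 (matched /0)


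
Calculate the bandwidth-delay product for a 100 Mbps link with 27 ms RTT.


BDP = bandwidth * RTT
= 100 Mbps * 27 ms
= 100 * 1e6 * 27 / 1000 bits
= 2700000 bits
= 337500 bytes
= 329.5898 KB
BDP = 2700000 bits (337500 bytes)


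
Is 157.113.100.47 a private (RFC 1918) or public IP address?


RFC 1918 private ranges:
  10.0.0.0/8 (10.0.0.0 - 10.255.255.255)
  172.16.0.0/12 (172.16.0.0 - 172.31.255.255)
  192.168.0.0/16 (192.168.0.0 - 192.168.255.255)
Public (not in any RFC 1918 range)


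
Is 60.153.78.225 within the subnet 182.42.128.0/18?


Subnet network: 182.42.128.0
Test IP AND mask: 60.153.64.0
No, 60.153.78.225 is not in 182.42.128.0/18


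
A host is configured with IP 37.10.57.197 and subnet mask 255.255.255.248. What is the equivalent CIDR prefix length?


Binary: 11111111.11111111.11111111.11111000
Count leading 1s
Prefix: /29


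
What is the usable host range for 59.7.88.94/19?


Network: 59.7.64.0
Broadcast: 59.7.95.255
First usable = network + 1
Last usable = broadcast - 1
Range: 59.7.64.1 to 59.7.95.254


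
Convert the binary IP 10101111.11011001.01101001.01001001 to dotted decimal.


10101111 = 175
11011001 = 217
01101001 = 105
01001001 = 73
IP: 175.217.105.73


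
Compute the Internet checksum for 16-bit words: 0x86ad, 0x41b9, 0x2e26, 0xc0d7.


Sum all words (with carry folding):
+ 0x86ad = 0x86ad
+ 0x41b9 = 0xc866
+ 0x2e26 = 0xf68c
+ 0xc0d7 = 0xb764
One's complement: ~0xb764
Checksum = 0x489b


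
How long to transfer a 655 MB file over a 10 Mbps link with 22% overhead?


Effective throughput = 10 * (1 - 22/100) = 7.8 Mbps
File size in Mb = 655 * 8 = 5240 Mb
Time = 5240 / 7.8
Time = 671.7949 seconds


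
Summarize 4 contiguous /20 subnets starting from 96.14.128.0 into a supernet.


Original prefix: /20
Number of subnets: 4 = 2^2
New prefix = 20 - 2 = 18
Supernet: 96.14.128.0/18


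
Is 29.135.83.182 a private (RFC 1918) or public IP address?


RFC 1918 private ranges:
  10.0.0.0/8 (10.0.0.0 - 10.255.255.255)
  172.16.0.0/12 (172.16.0.0 - 172.31.255.255)
  192.168.0.0/16 (192.168.0.0 - 192.168.255.255)
Public (not in any RFC 1918 range)


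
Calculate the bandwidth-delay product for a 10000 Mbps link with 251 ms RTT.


BDP = bandwidth * RTT
= 10000 Mbps * 251 ms
= 10000 * 1e6 * 251 / 1000 bits
= 2510000000 bits
= 313750000 bytes
= 306396.4844 KB
BDP = 2510000000 bits (313750000 bytes)


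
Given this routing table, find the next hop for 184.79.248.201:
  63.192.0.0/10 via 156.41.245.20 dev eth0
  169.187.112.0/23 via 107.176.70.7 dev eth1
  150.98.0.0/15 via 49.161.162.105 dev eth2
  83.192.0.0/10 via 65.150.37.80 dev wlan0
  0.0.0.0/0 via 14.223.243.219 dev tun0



Longest prefix match for 184.79.248.201:
  /10 63.192.0.0: no
  /23 169.187.112.0: no
  /15 150.98.0.0: no
  /10 83.192.0.0: no
  /0 0.0.0.0: MATCH
Selected: next-hop 14.223.243.219 via tun0 (matched /0)


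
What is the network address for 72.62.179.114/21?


IP:   01001000.00111110.10110011.01110010
Mask: 11111111.11111111.11111000.00000000
AND operation:
Net:  01001000.00111110.10110000.00000000
Network: 72.62.176.0/21


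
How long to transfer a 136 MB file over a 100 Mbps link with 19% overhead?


Effective throughput = 100 * (1 - 19/100) = 81 Mbps
File size in Mb = 136 * 8 = 1088 Mb
Time = 1088 / 81
Time = 13.4321 seconds


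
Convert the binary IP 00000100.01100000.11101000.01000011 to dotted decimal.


00000100 = 4
01100000 = 96
11101000 = 232
01000011 = 67
IP: 4.96.232.67


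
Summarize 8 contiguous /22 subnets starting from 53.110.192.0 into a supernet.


Original prefix: /22
Number of subnets: 8 = 2^3
New prefix = 22 - 3 = 19
Supernet: 53.110.192.0/19


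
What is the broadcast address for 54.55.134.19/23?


Network: 54.55.134.0/23
Host bits = 9
Set all host bits to 1:
Broadcast: 54.55.135.255


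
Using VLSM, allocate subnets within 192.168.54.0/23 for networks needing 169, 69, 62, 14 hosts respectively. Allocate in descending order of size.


169 hosts -> /24 (254 usable): 192.168.54.0/24
69 hosts -> /25 (126 usable): 192.168.55.0/25
62 hosts -> /26 (62 usable): 192.168.55.128/26
14 hosts -> /28 (14 usable): 192.168.55.192/28
Allocation: 192.168.54.0/24 (169 hosts, 254 usable); 192.168.55.0/25 (69 hosts, 126 usable); 192.168.55.128/26 (62 hosts, 62 usable); 192.168.55.192/28 (14 hosts, 14 usable)


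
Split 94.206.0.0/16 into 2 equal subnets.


New prefix = 16 + 1 = 17
Each subnet has 32768 addresses
  94.206.0.0/17
  94.206.128.0/17
Subnets: 94.206.0.0/17, 94.206.128.0/17


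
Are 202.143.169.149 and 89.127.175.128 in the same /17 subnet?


Mask: 255.255.128.0
202.143.169.149 AND mask = 202.143.128.0
89.127.175.128 AND mask = 89.127.128.0
No, different subnets (202.143.128.0 vs 89.127.128.0)


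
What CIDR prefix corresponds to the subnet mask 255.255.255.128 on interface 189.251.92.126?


Binary: 11111111.11111111.11111111.10000000
Count leading 1s
Prefix: /25


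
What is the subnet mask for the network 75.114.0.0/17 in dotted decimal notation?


/17 means 17 network bits, 15 host bits
Binary: 11111111111111111000000000000000
Mask: 255.255.128.0


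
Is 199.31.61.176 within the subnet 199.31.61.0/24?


Subnet network: 199.31.61.0
Test IP AND mask: 199.31.61.0
Yes, 199.31.61.176 is in 199.31.61.0/24


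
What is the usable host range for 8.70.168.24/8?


Network: 8.0.0.0
Broadcast: 8.255.255.255
First usable = network + 1
Last usable = broadcast - 1
Range: 8.0.0.1 to 8.255.255.254


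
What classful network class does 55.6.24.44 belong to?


First octet: 55
Binary: 00110111
0xxxxxxx -> Class A (1-126)
Class A, default mask 255.0.0.0 (/8)


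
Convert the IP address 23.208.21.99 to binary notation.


23 = 00010111
208 = 11010000
21 = 00010101
99 = 01100011
Binary: 00010111.11010000.00010101.01100011


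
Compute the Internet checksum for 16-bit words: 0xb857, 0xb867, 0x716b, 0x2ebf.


Sum all words (with carry folding):
+ 0xb857 = 0xb857
+ 0xb867 = 0x70bf
+ 0x716b = 0xe22a
+ 0x2ebf = 0x10ea
One's complement: ~0x10ea
Checksum = 0xef15


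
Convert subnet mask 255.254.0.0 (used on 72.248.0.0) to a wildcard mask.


Subnet mask: 255.254.0.0
Wildcard = 255.255.255.255 - subnet mask
255 - 255 = 0
255 - 254 = 1
255 - 0 = 255
255 - 0 = 255
Wildcard: 0.1.255.255


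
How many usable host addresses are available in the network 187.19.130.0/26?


Host bits = 32 - 26 = 6
Total addresses = 2^6 = 64
Usable = total - 2 (network and broadcast)
Usable hosts: 62


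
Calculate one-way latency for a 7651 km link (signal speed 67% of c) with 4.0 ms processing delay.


Speed = 0.67 * 3e5 km/s = 201000 km/s
Propagation delay = 7651 / 201000 = 0.0381 s = 38.0647 ms
Processing delay = 4.0 ms
Total one-way latency = 42.0647 ms


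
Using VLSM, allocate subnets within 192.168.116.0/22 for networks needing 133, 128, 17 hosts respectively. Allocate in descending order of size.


133 hosts -> /24 (254 usable): 192.168.116.0/24
128 hosts -> /24 (254 usable): 192.168.117.0/24
17 hosts -> /27 (30 usable): 192.168.118.0/27
Allocation: 192.168.116.0/24 (133 hosts, 254 usable); 192.168.117.0/24 (128 hosts, 254 usable); 192.168.118.0/27 (17 hosts, 30 usable)


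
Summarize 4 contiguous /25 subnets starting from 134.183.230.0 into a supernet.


Original prefix: /25
Number of subnets: 4 = 2^2
New prefix = 25 - 2 = 23
Supernet: 134.183.230.0/23


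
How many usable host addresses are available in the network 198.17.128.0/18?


Host bits = 32 - 18 = 14
Total addresses = 2^14 = 16384
Usable = total - 2 (network and broadcast)
Usable hosts: 16382


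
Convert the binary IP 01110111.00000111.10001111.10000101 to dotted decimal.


01110111 = 119
00000111 = 7
10001111 = 143
10000101 = 133
IP: 119.7.143.133


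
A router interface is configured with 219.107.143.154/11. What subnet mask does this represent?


/11 means 11 network bits, 21 host bits
Binary: 11111111111000000000000000000000
Mask: 255.224.0.0


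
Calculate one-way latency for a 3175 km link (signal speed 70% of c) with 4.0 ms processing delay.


Speed = 0.7 * 3e5 km/s = 210000 km/s
Propagation delay = 3175 / 210000 = 0.0151 s = 15.119 ms
Processing delay = 4.0 ms
Total one-way latency = 19.119 ms


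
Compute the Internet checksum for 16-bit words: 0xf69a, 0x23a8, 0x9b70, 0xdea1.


Sum all words (with carry folding):
+ 0xf69a = 0xf69a
+ 0x23a8 = 0x1a43
+ 0x9b70 = 0xb5b3
+ 0xdea1 = 0x9455
One's complement: ~0x9455
Checksum = 0x6baa


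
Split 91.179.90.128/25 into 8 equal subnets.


New prefix = 25 + 3 = 28
Each subnet has 16 addresses
  91.179.90.128/28
  91.179.90.144/28
  91.179.90.160/28
  91.179.90.176/28
  91.179.90.192/28
  91.179.90.208/28
  91.179.90.224/28
  91.179.90.240/28
Subnets: 91.179.90.128/28, 91.179.90.144/28, 91.179.90.160/28, 91.179.90.176/28, 91.179.90.192/28, 91.179.90.208/28, 91.179.90.224/28, 91.179.90.240/28


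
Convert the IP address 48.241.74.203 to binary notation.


48 = 00110000
241 = 11110001
74 = 01001010
203 = 11001011
Binary: 00110000.11110001.01001010.11001011


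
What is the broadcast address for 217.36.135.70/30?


Network: 217.36.135.68/30
Host bits = 2
Set all host bits to 1:
Broadcast: 217.36.135.71


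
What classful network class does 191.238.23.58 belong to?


First octet: 191
Binary: 10111111
10xxxxxx -> Class B (128-191)
Class B, default mask 255.255.0.0 (/16)


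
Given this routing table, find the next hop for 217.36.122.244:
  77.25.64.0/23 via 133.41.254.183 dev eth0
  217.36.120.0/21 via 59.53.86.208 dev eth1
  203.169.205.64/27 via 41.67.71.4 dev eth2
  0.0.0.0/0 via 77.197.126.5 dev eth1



Longest prefix match for 217.36.122.244:
  /23 77.25.64.0: no
  /21 217.36.120.0: MATCH
  /27 203.169.205.64: no
  /0 0.0.0.0: MATCH
Selected: next-hop 59.53.86.208 via eth1 (matched /21)


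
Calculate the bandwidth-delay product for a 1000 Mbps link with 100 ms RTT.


BDP = bandwidth * RTT
= 1000 Mbps * 100 ms
= 1000 * 1e6 * 100 / 1000 bits
= 100000000 bits
= 12500000 bytes
= 12207.0312 KB
BDP = 100000000 bits (12500000 bytes)


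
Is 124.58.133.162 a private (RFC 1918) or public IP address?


RFC 1918 private ranges:
  10.0.0.0/8 (10.0.0.0 - 10.255.255.255)
  172.16.0.0/12 (172.16.0.0 - 172.31.255.255)
  192.168.0.0/16 (192.168.0.0 - 192.168.255.255)
Public (not in any RFC 1918 range)


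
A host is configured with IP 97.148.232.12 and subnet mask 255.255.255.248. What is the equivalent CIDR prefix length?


Binary: 11111111.11111111.11111111.11111000
Count leading 1s
Prefix: /29


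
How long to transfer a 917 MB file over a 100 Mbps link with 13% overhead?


Effective throughput = 100 * (1 - 13/100) = 87 Mbps
File size in Mb = 917 * 8 = 7336 Mb
Time = 7336 / 87
Time = 84.3218 seconds


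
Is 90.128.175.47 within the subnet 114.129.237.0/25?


Subnet network: 114.129.237.0
Test IP AND mask: 90.128.175.0
No, 90.128.175.47 is not in 114.129.237.0/25


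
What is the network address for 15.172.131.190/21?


IP:   00001111.10101100.10000011.10111110
Mask: 11111111.11111111.11111000.00000000
AND operation:
Net:  00001111.10101100.10000000.00000000
Network: 15.172.128.0/21


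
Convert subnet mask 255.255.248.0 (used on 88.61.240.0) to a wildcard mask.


Subnet mask: 255.255.248.0
Wildcard = 255.255.255.255 - subnet mask
255 - 255 = 0
255 - 255 = 0
255 - 248 = 7
255 - 0 = 255
Wildcard: 0.0.7.255


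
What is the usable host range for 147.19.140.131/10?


Network: 147.0.0.0
Broadcast: 147.63.255.255
First usable = network + 1
Last usable = broadcast - 1
Range: 147.0.0.1 to 147.63.255.254


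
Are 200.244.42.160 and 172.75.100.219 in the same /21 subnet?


Mask: 255.255.248.0
200.244.42.160 AND mask = 200.244.40.0
172.75.100.219 AND mask = 172.75.96.0
No, different subnets (200.244.40.0 vs 172.75.96.0)


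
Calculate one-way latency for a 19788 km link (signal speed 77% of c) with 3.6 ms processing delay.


Speed = 0.77 * 3e5 km/s = 231000 km/s
Propagation delay = 19788 / 231000 = 0.0857 s = 85.6623 ms
Processing delay = 3.6 ms
Total one-way latency = 89.2623 ms


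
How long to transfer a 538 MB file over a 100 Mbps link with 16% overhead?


Effective throughput = 100 * (1 - 16/100) = 84 Mbps
File size in Mb = 538 * 8 = 4304 Mb
Time = 4304 / 84
Time = 51.2381 seconds


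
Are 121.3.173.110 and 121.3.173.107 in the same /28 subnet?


Mask: 255.255.255.240
121.3.173.110 AND mask = 121.3.173.96
121.3.173.107 AND mask = 121.3.173.96
Yes, same subnet (121.3.173.96)


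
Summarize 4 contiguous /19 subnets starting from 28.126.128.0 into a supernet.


Original prefix: /19
Number of subnets: 4 = 2^2
New prefix = 19 - 2 = 17
Supernet: 28.126.128.0/17


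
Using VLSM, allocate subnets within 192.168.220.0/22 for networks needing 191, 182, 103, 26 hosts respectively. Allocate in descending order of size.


191 hosts -> /24 (254 usable): 192.168.220.0/24
182 hosts -> /24 (254 usable): 192.168.221.0/24
103 hosts -> /25 (126 usable): 192.168.222.0/25
26 hosts -> /27 (30 usable): 192.168.222.128/27
Allocation: 192.168.220.0/24 (191 hosts, 254 usable); 192.168.221.0/24 (182 hosts, 254 usable); 192.168.222.0/25 (103 hosts, 126 usable); 192.168.222.128/27 (26 hosts, 30 usable)


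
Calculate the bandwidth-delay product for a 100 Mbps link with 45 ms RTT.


BDP = bandwidth * RTT
= 100 Mbps * 45 ms
= 100 * 1e6 * 45 / 1000 bits
= 4500000 bits
= 562500 bytes
= 549.3164 KB
BDP = 4500000 bits (562500 bytes)


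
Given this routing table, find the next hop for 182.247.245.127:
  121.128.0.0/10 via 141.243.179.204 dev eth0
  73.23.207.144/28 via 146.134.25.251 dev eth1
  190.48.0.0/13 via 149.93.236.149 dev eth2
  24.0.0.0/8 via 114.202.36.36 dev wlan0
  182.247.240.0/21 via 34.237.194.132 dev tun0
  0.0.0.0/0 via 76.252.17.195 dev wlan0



Longest prefix match for 182.247.245.127:
  /10 121.128.0.0: no
  /28 73.23.207.144: no
  /13 190.48.0.0: no
  /8 24.0.0.0: no
  /21 182.247.240.0: MATCH
  /0 0.0.0.0: MATCH
Selected: next-hop 34.237.194.132 via tun0 (matched /21)


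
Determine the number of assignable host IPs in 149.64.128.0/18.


Host bits = 32 - 18 = 14
Total addresses = 2^14 = 16384
Usable = total - 2 (network and broadcast)
Usable hosts: 16382


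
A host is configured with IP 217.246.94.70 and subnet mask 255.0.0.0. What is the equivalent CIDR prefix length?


Binary: 11111111.00000000.00000000.00000000
Count leading 1s
Prefix: /8


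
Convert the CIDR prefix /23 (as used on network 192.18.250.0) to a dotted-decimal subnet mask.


/23 means 23 network bits, 9 host bits
Binary: 11111111111111111111111000000000
Mask: 255.255.254.0


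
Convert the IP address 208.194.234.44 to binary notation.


208 = 11010000
194 = 11000010
234 = 11101010
44 = 00101100
Binary: 11010000.11000010.11101010.00101100


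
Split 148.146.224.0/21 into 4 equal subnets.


New prefix = 21 + 2 = 23
Each subnet has 512 addresses
  148.146.224.0/23
  148.146.226.0/23
  148.146.228.0/23
  148.146.230.0/23
Subnets: 148.146.224.0/23, 148.146.226.0/23, 148.146.228.0/23, 148.146.230.0/23


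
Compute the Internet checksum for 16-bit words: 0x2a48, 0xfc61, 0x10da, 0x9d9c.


Sum all words (with carry folding):
+ 0x2a48 = 0x2a48
+ 0xfc61 = 0x26aa
+ 0x10da = 0x3784
+ 0x9d9c = 0xd520
One's complement: ~0xd520
Checksum = 0x2adf


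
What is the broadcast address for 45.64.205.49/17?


Network: 45.64.128.0/17
Host bits = 15
Set all host bits to 1:
Broadcast: 45.64.255.255


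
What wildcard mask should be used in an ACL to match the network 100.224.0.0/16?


Subnet mask: 255.255.0.0
Wildcard = 255.255.255.255 - subnet mask
255 - 255 = 0
255 - 255 = 0
255 - 0 = 255
255 - 0 = 255
Wildcard: 0.0.255.255


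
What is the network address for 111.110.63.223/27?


IP:   01101111.01101110.00111111.11011111
Mask: 11111111.11111111.11111111.11100000
AND operation:
Net:  01101111.01101110.00111111.11000000
Network: 111.110.63.192/27


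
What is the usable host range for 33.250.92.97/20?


Network: 33.250.80.0
Broadcast: 33.250.95.255
First usable = network + 1
Last usable = broadcast - 1
Range: 33.250.80.1 to 33.250.95.254


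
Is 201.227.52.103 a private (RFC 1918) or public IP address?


RFC 1918 private ranges:
  10.0.0.0/8 (10.0.0.0 - 10.255.255.255)
  172.16.0.0/12 (172.16.0.0 - 172.31.255.255)
  192.168.0.0/16 (192.168.0.0 - 192.168.255.255)
Public (not in any RFC 1918 range)


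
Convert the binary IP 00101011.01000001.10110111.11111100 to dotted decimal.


00101011 = 43
01000001 = 65
10110111 = 183
11111100 = 252
IP: 43.65.183.252


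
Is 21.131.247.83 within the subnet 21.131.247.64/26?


Subnet network: 21.131.247.64
Test IP AND mask: 21.131.247.64
Yes, 21.131.247.83 is in 21.131.247.64/26


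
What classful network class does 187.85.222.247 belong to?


First octet: 187
Binary: 10111011
10xxxxxx -> Class B (128-191)
Class B, default mask 255.255.0.0 (/16)


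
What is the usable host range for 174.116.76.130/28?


Network: 174.116.76.128
Broadcast: 174.116.76.143
First usable = network + 1
Last usable = broadcast - 1
Range: 174.116.76.129 to 174.116.76.142


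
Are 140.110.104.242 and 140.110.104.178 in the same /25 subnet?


Mask: 255.255.255.128
140.110.104.242 AND mask = 140.110.104.128
140.110.104.178 AND mask = 140.110.104.128
Yes, same subnet (140.110.104.128)


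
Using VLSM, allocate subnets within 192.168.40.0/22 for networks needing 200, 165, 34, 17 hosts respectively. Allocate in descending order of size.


200 hosts -> /24 (254 usable): 192.168.40.0/24
165 hosts -> /24 (254 usable): 192.168.41.0/24
34 hosts -> /26 (62 usable): 192.168.42.0/26
17 hosts -> /27 (30 usable): 192.168.42.64/27
Allocation: 192.168.40.0/24 (200 hosts, 254 usable); 192.168.41.0/24 (165 hosts, 254 usable); 192.168.42.0/26 (34 hosts, 62 usable); 192.168.42.64/27 (17 hosts, 30 usable)


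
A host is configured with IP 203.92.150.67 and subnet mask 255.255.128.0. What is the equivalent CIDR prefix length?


Binary: 11111111.11111111.10000000.00000000
Count leading 1s
Prefix: /17


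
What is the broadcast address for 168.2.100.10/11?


Network: 168.0.0.0/11
Host bits = 21
Set all host bits to 1:
Broadcast: 168.31.255.255


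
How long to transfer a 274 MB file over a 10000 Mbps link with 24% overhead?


Effective throughput = 10000 * (1 - 24/100) = 7600 Mbps
File size in Mb = 274 * 8 = 2192 Mb
Time = 2192 / 7600
Time = 0.2884 seconds


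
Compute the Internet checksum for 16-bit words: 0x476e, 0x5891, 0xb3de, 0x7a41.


Sum all words (with carry folding):
+ 0x476e = 0x476e
+ 0x5891 = 0x9fff
+ 0xb3de = 0x53de
+ 0x7a41 = 0xce1f
One's complement: ~0xce1f
Checksum = 0x31e0


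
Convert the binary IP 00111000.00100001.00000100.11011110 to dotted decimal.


00111000 = 56
00100001 = 33
00000100 = 4
11011110 = 222
IP: 56.33.4.222


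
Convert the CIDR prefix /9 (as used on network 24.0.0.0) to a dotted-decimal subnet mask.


/9 means 9 network bits, 23 host bits
Binary: 11111111100000000000000000000000
Mask: 255.128.0.0


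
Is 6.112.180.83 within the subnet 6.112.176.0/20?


Subnet network: 6.112.176.0
Test IP AND mask: 6.112.176.0
Yes, 6.112.180.83 is in 6.112.176.0/20


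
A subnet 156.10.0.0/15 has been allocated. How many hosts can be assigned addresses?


Host bits = 32 - 15 = 17
Total addresses = 2^17 = 131072
Usable = total - 2 (network and broadcast)
Usable hosts: 131070


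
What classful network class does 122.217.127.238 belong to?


First octet: 122
Binary: 01111010
0xxxxxxx -> Class A (1-126)
Class A, default mask 255.0.0.0 (/8)


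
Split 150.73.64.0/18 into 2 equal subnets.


New prefix = 18 + 1 = 19
Each subnet has 8192 addresses
  150.73.64.0/19
  150.73.96.0/19
Subnets: 150.73.64.0/19, 150.73.96.0/19


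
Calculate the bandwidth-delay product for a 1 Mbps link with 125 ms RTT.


BDP = bandwidth * RTT
= 1 Mbps * 125 ms
= 1 * 1e6 * 125 / 1000 bits
= 125000 bits
= 15625 bytes
= 15.2588 KB
BDP = 125000 bits (15625 bytes)


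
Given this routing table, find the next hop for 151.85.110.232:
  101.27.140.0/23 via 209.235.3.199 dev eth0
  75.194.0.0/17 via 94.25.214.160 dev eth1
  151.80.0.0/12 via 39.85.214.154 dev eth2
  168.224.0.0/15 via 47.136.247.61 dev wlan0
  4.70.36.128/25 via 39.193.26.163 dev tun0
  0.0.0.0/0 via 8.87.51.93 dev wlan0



Longest prefix match for 151.85.110.232:
  /23 101.27.140.0: no
  /17 75.194.0.0: no
  /12 151.80.0.0: MATCH
  /15 168.224.0.0: no
  /25 4.70.36.128: no
  /0 0.0.0.0: MATCH
Selected: next-hop 39.85.214.154 via eth2 (matched /12)


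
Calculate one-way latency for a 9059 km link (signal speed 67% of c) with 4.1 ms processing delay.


Speed = 0.67 * 3e5 km/s = 201000 km/s
Propagation delay = 9059 / 201000 = 0.0451 s = 45.0697 ms
Processing delay = 4.1 ms
Total one-way latency = 49.1697 ms


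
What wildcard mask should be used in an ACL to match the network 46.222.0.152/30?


Subnet mask: 255.255.255.252
Wildcard = 255.255.255.255 - subnet mask
255 - 255 = 0
255 - 255 = 0
255 - 255 = 0
255 - 252 = 3
Wildcard: 0.0.0.3


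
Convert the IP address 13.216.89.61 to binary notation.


13 = 00001101
216 = 11011000
89 = 01011001
61 = 00111101
Binary: 00001101.11011000.01011001.00111101


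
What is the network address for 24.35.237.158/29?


IP:   00011000.00100011.11101101.10011110
Mask: 11111111.11111111.11111111.11111000
AND operation:
Net:  00011000.00100011.11101101.10011000
Network: 24.35.237.152/29


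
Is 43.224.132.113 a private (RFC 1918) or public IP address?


RFC 1918 private ranges:
  10.0.0.0/8 (10.0.0.0 - 10.255.255.255)
  172.16.0.0/12 (172.16.0.0 - 172.31.255.255)
  192.168.0.0/16 (192.168.0.0 - 192.168.255.255)
Public (not in any RFC 1918 range)


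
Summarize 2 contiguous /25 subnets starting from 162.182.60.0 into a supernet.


Original prefix: /25
Number of subnets: 2 = 2^1
New prefix = 25 - 1 = 24
Supernet: 162.182.60.0/24


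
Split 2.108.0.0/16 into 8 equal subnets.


New prefix = 16 + 3 = 19
Each subnet has 8192 addresses
  2.108.0.0/19
  2.108.32.0/19
  2.108.64.0/19
  2.108.96.0/19
  2.108.128.0/19
  2.108.160.0/19
  2.108.192.0/19
  2.108.224.0/19
Subnets: 2.108.0.0/19, 2.108.32.0/19, 2.108.64.0/19, 2.108.96.0/19, 2.108.128.0/19, 2.108.160.0/19, 2.108.192.0/19, 2.108.224.0/19


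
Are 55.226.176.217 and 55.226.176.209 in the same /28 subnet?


Mask: 255.255.255.240
55.226.176.217 AND mask = 55.226.176.208
55.226.176.209 AND mask = 55.226.176.208
Yes, same subnet (55.226.176.208)


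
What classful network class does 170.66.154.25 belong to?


First octet: 170
Binary: 10101010
10xxxxxx -> Class B (128-191)
Class B, default mask 255.255.0.0 (/16)


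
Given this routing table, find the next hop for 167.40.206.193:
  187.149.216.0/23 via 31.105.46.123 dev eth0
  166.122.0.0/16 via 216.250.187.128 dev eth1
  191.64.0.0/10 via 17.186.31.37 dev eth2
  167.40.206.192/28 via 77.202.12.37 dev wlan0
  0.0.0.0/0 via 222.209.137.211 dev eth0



Longest prefix match for 167.40.206.193:
  /23 187.149.216.0: no
  /16 166.122.0.0: no
  /10 191.64.0.0: no
  /28 167.40.206.192: MATCH
  /0 0.0.0.0: MATCH
Selected: next-hop 77.202.12.37 via wlan0 (matched /28)


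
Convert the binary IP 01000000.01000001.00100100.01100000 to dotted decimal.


01000000 = 64
01000001 = 65
00100100 = 36
01100000 = 96
IP: 64.65.36.96


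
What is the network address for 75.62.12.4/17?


IP:   01001011.00111110.00001100.00000100
Mask: 11111111.11111111.10000000.00000000
AND operation:
Net:  01001011.00111110.00000000.00000000
Network: 75.62.0.0/17


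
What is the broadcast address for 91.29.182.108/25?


Network: 91.29.182.0/25
Host bits = 7
Set all host bits to 1:
Broadcast: 91.29.182.127


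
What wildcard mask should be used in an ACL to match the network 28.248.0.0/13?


Subnet mask: 255.248.0.0
Wildcard = 255.255.255.255 - subnet mask
255 - 255 = 0
255 - 248 = 7
255 - 0 = 255
255 - 0 = 255
Wildcard: 0.7.255.255


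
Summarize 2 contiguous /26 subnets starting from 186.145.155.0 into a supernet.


Original prefix: /26
Number of subnets: 2 = 2^1
New prefix = 26 - 1 = 25
Supernet: 186.145.155.0/25


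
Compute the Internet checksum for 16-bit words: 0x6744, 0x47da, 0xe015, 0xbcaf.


Sum all words (with carry folding):
+ 0x6744 = 0x6744
+ 0x47da = 0xaf1e
+ 0xe015 = 0x8f34
+ 0xbcaf = 0x4be4
One's complement: ~0x4be4
Checksum = 0xb41b


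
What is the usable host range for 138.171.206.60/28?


Network: 138.171.206.48
Broadcast: 138.171.206.63
First usable = network + 1
Last usable = broadcast - 1
Range: 138.171.206.49 to 138.171.206.62


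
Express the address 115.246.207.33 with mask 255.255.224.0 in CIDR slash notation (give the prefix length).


Binary: 11111111.11111111.11100000.00000000
Count leading 1s
Prefix: /19


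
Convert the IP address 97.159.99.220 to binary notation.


97 = 01100001
159 = 10011111
99 = 01100011
220 = 11011100
Binary: 01100001.10011111.01100011.11011100


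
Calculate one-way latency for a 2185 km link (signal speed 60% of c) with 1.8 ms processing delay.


Speed = 0.6 * 3e5 km/s = 180000 km/s
Propagation delay = 2185 / 180000 = 0.0121 s = 12.1389 ms
Processing delay = 1.8 ms
Total one-way latency = 13.9389 ms


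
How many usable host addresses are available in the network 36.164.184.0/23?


Host bits = 32 - 23 = 9
Total addresses = 2^9 = 512
Usable = total - 2 (network and broadcast)
Usable hosts: 510


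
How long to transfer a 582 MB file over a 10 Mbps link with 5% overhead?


Effective throughput = 10 * (1 - 5/100) = 9.5 Mbps
File size in Mb = 582 * 8 = 4656 Mb
Time = 4656 / 9.5
Time = 490.1053 seconds


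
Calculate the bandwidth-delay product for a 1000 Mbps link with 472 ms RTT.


BDP = bandwidth * RTT
= 1000 Mbps * 472 ms
= 1000 * 1e6 * 472 / 1000 bits
= 472000000 bits
= 59000000 bytes
= 57617.1875 KB
BDP = 472000000 bits (59000000 bytes)


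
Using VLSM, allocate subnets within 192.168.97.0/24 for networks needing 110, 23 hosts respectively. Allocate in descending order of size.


110 hosts -> /25 (126 usable): 192.168.97.0/25
23 hosts -> /27 (30 usable): 192.168.97.128/27
Allocation: 192.168.97.0/25 (110 hosts, 126 usable); 192.168.97.128/27 (23 hosts, 30 usable)


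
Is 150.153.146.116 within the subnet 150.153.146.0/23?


Subnet network: 150.153.146.0
Test IP AND mask: 150.153.146.0
Yes, 150.153.146.116 is in 150.153.146.0/23


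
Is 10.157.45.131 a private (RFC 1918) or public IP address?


RFC 1918 private ranges:
  10.0.0.0/8 (10.0.0.0 - 10.255.255.255)
  172.16.0.0/12 (172.16.0.0 - 172.31.255.255)
  192.168.0.0/16 (192.168.0.0 - 192.168.255.255)
Private (in 10.0.0.0/8)


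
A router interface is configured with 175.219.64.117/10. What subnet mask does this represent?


/10 means 10 network bits, 22 host bits
Binary: 11111111110000000000000000000000
Mask: 255.192.0.0


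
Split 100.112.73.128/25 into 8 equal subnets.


New prefix = 25 + 3 = 28
Each subnet has 16 addresses
  100.112.73.128/28
  100.112.73.144/28
  100.112.73.160/28
  100.112.73.176/28
  100.112.73.192/28
  100.112.73.208/28
  100.112.73.224/28
  100.112.73.240/28
Subnets: 100.112.73.128/28, 100.112.73.144/28, 100.112.73.160/28, 100.112.73.176/28, 100.112.73.192/28, 100.112.73.208/28, 100.112.73.224/28, 100.112.73.240/28


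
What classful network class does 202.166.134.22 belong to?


First octet: 202
Binary: 11001010
110xxxxx -> Class C (192-223)
Class C, default mask 255.255.255.0 (/24)


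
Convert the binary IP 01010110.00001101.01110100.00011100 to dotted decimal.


01010110 = 86
00001101 = 13
01110100 = 116
00011100 = 28
IP: 86.13.116.28


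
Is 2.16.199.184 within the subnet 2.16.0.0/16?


Subnet network: 2.16.0.0
Test IP AND mask: 2.16.0.0
Yes, 2.16.199.184 is in 2.16.0.0/16


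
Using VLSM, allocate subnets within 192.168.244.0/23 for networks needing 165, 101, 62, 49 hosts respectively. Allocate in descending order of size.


165 hosts -> /24 (254 usable): 192.168.244.0/24
101 hosts -> /25 (126 usable): 192.168.245.0/25
62 hosts -> /26 (62 usable): 192.168.245.128/26
49 hosts -> /26 (62 usable): 192.168.245.192/26
Allocation: 192.168.244.0/24 (165 hosts, 254 usable); 192.168.245.0/25 (101 hosts, 126 usable); 192.168.245.128/26 (62 hosts, 62 usable); 192.168.245.192/26 (49 hosts, 62 usable)


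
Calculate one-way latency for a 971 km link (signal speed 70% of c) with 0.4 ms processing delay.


Speed = 0.7 * 3e5 km/s = 210000 km/s
Propagation delay = 971 / 210000 = 0.0046 s = 4.6238 ms
Processing delay = 0.4 ms
Total one-way latency = 5.0238 ms


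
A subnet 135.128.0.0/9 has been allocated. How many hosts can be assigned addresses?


Host bits = 32 - 9 = 23
Total addresses = 2^23 = 8388608
Usable = total - 2 (network and broadcast)
Usable hosts: 8388606


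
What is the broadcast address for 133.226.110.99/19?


Network: 133.226.96.0/19
Host bits = 13
Set all host bits to 1:
Broadcast: 133.226.127.255


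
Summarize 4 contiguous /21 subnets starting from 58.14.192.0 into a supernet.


Original prefix: /21
Number of subnets: 4 = 2^2
New prefix = 21 - 2 = 19
Supernet: 58.14.192.0/19


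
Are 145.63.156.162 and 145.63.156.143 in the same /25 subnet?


Mask: 255.255.255.128
145.63.156.162 AND mask = 145.63.156.128
145.63.156.143 AND mask = 145.63.156.128
Yes, same subnet (145.63.156.128)


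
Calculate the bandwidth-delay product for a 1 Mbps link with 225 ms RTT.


BDP = bandwidth * RTT
= 1 Mbps * 225 ms
= 1 * 1e6 * 225 / 1000 bits
= 225000 bits
= 28125 bytes
= 27.4658 KB
BDP = 225000 bits (28125 bytes)


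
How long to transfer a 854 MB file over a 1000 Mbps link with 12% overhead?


Effective throughput = 1000 * (1 - 12/100) = 880 Mbps
File size in Mb = 854 * 8 = 6832 Mb
Time = 6832 / 880
Time = 7.7636 seconds


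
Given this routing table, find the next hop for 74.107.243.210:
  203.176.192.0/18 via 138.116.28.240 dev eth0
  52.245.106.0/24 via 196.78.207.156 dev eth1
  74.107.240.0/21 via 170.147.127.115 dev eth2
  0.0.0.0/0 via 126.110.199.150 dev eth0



Longest prefix match for 74.107.243.210:
  /18 203.176.192.0: no
  /24 52.245.106.0: no
  /21 74.107.240.0: MATCH
  /0 0.0.0.0: MATCH
Selected: next-hop 170.147.127.115 via eth2 (matched /21)


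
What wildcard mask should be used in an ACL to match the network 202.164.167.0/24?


Subnet mask: 255.255.255.0
Wildcard = 255.255.255.255 - subnet mask
255 - 255 = 0
255 - 255 = 0
255 - 255 = 0
255 - 0 = 255
Wildcard: 0.0.0.255


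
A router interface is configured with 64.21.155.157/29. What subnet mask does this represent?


/29 means 29 network bits, 3 host bits
Binary: 11111111111111111111111111111000
Mask: 255.255.255.248


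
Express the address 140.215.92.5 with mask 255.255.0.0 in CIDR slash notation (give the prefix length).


Binary: 11111111.11111111.00000000.00000000
Count leading 1s
Prefix: /16


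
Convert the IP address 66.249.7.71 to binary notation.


66 = 01000010
249 = 11111001
7 = 00000111
71 = 01000111
Binary: 01000010.11111001.00000111.01000111


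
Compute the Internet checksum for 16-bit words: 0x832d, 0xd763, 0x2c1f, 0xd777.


Sum all words (with carry folding):
+ 0x832d = 0x832d
+ 0xd763 = 0x5a91
+ 0x2c1f = 0x86b0
+ 0xd777 = 0x5e28
One's complement: ~0x5e28
Checksum = 0xa1d7


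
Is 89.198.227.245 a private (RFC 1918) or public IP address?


RFC 1918 private ranges:
  10.0.0.0/8 (10.0.0.0 - 10.255.255.255)
  172.16.0.0/12 (172.16.0.0 - 172.31.255.255)
  192.168.0.0/16 (192.168.0.0 - 192.168.255.255)
Public (not in any RFC 1918 range)


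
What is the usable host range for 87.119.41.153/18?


Network: 87.119.0.0
Broadcast: 87.119.63.255
First usable = network + 1
Last usable = broadcast - 1
Range: 87.119.0.1 to 87.119.63.254


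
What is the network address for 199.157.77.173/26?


IP:   11000111.10011101.01001101.10101101
Mask: 11111111.11111111.11111111.11000000
AND operation:
Net:  11000111.10011101.01001101.10000000
Network: 199.157.77.128/26


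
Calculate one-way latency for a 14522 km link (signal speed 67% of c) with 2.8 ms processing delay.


Speed = 0.67 * 3e5 km/s = 201000 km/s
Propagation delay = 14522 / 201000 = 0.0722 s = 72.2488 ms
Processing delay = 2.8 ms
Total one-way latency = 75.0488 ms


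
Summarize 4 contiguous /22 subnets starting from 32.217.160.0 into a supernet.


Original prefix: /22
Number of subnets: 4 = 2^2
New prefix = 22 - 2 = 20
Supernet: 32.217.160.0/20


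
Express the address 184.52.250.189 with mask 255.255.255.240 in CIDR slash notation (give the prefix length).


Binary: 11111111.11111111.11111111.11110000
Count leading 1s
Prefix: /28


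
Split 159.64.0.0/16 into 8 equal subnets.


New prefix = 16 + 3 = 19
Each subnet has 8192 addresses
  159.64.0.0/19
  159.64.32.0/19
  159.64.64.0/19
  159.64.96.0/19
  159.64.128.0/19
  159.64.160.0/19
  159.64.192.0/19
  159.64.224.0/19
Subnets: 159.64.0.0/19, 159.64.32.0/19, 159.64.64.0/19, 159.64.96.0/19, 159.64.128.0/19, 159.64.160.0/19, 159.64.192.0/19, 159.64.224.0/19
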